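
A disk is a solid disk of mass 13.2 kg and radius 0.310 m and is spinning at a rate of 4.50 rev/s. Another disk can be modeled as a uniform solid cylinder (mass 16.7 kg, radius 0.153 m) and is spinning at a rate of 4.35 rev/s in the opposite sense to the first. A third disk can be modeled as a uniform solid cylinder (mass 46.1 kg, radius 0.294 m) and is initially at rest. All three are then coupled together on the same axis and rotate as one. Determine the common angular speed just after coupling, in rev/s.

|ω_f| ≈ 0.710 rev/s

No external torque acts about the common axis, so total angular momentum is conserved.
Moments of inertia: I_A = ½(13.2)(0.310)² = 0.6343 kg·m²; I_B = ½(16.7)(0.153)² = 0.1955 kg·m²; I_C = ½(46.1)(0.294)² = 1.992 kg·m².
Taking A's sense as positive: L = (0.6343)(4.50) − (0.1955)(4.35) = 2.004 kg·m²·rev/s.
Combined I = 0.6343 + 0.1955 + 1.992 = 2.822 kg·m².
ω_f = L / I = 2.004 / 2.822 = 0.7101 rev/s.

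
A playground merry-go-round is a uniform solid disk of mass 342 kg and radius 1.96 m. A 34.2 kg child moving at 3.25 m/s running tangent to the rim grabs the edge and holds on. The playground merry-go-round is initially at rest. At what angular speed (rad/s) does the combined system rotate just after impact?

|ω_f| ≈ 0.276 rad/s

The axle reaction passes through the axle and exerts no torque about it; angular momentum about the axle is conserved through the impact.
I_p = ½(342)(1.96)² = 656.9 kg·m². Taking the sense of the child's angular momentum as positive, L_{child} = m v R = (34.2)(3.25)(1.96) = 217.9 kg·m²/s.
L_i = 0 + 217.9 = 217.9 kg·m²/s.
After sticking, I_f = I_p + m R² = 656.9 + (34.2)(1.96)² = 788.3 kg·m².
ω_f = L_i / I_f = 217.9 / 788.3 = 0.2764 rad/s.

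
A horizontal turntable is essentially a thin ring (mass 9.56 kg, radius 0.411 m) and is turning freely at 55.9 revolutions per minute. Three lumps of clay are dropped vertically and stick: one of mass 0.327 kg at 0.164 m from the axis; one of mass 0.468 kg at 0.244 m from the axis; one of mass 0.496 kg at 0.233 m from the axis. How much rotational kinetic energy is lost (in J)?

The added mass arrives with no angular momentum about the axis, and any external torque about the axis is negligible, so the system's angular momentum is conserved.
I_p = (9.56)(0.411)² = 1.615 kg·m².
Added inertia Σmr² = (0.327)(0.164)² + (0.468)(0.244)² + (0.496)(0.233)² = 0.06359 kg·m²; I_f = 1.615 + 0.06359 = 1.678 kg·m².
ω_f = I_p ω_i / I_f = (1.615)(55.9) / 1.678 = 53.78 rpm.
KE_i = ½(1.615)(5.854 rad/s)² = 27.67 J; KE_f = ½(1.678)(5.632)² = 26.62 J.

energy lost ≈ 1.05 J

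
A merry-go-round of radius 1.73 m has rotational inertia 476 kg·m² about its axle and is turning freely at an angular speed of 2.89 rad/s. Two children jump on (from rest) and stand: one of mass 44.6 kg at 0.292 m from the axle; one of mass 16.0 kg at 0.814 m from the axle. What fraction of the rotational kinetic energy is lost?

No external torque acts about the axle; L_before = L_after.
Added inertia Σmr² = (44.6)(0.292)² + (16.0)(0.814)² = 14.40 kg·m²; I_f = 476.0 + 14.40 = 490.4 kg·m².
ω_f = I_p ω_i / I_f = (476.0)(2.89) / 490.4 = 2.805 rad/s.
KE_i = ½(476.0)(2.890 rad/s)² = 1988 J; KE_f = ½(490.4)(2.805)² = 1929 J.
Fraction lost = 0.02937.

fraction ≈ 0.0294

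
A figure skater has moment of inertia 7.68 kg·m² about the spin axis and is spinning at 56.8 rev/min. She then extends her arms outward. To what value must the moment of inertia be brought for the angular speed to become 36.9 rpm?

Angular momentum about the spin axis is conserved since the torque about it is zero.
I₂ = I₁ω₁ / ω₂ = (7.68)(56.8) / (36.9) = 11.82 kg·m².

I₂ ≈ 11.8 kg·m²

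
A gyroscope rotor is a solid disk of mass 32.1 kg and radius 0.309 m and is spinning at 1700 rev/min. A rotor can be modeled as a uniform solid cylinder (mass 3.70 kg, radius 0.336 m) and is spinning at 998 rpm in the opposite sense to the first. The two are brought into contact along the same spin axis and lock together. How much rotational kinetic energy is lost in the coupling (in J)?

ΔKE lost ≈ 7340 J

The coupling torques are internal; angular momentum about the shared axis is conserved.
Moments of inertia: I_A = ½(32.1)(0.309)² = 1.532 kg·m²; I_B = ½(3.70)(0.336)² = 0.2089 kg·m².
Taking A's sense as positive: L = (1.532)(1700) − (0.2089)(998) = 2397 kg·m²·rpm.
Combined I = 1.532 + 0.2089 = 1.741 kg·m².
ω_f = L / I = 2397 / 1.741 = 1376 rpm.
KE_i = ½ΣIω² = 25420 J; KE_f = ½(1.741)(144.1)² = 18090 J.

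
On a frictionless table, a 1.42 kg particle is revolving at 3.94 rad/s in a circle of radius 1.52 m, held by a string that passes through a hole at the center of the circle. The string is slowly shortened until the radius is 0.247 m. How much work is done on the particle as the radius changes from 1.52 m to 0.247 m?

W ≈ 939 J

The constraining force is radial, so m r² ω about the center is conserved.
ω₂ = ω₁ (r₁/r₂)² = (3.94)(1.52/0.247)² = 149.2 rad/s.
W = ΔKE = ½m(v₂² − v₁²) = 938.9 J.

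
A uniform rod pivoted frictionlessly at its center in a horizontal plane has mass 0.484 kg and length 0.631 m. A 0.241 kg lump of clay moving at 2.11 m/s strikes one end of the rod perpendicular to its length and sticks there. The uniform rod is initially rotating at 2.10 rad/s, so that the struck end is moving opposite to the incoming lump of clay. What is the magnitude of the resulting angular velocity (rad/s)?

|ω_f| ≈ 3.16 rad/s

About the pivot the impulsive forces during the collision are internal, so angular momentum about that axis is conserved.
I_p = (1/12)(0.484)(0.631)² = 0.01606 kg·m². Taking the sense of the lump of clay's angular momentum as positive, L_{lump} = m v R = (0.241)(2.11)(0.631/2) = 0.1604 kg·m²/s.
L_i = −I_p ω_p + m v R = −(0.01606)(2.10) + 0.1604 = 0.1267 kg·m²/s.
After sticking, I_f = I_p + m R² = 0.01606 + (0.241)(0.631/2)² = 0.04005 kg·m².
ω_f = L_i / I_f = 0.1267 / 0.04005 = 3.164 rad/s.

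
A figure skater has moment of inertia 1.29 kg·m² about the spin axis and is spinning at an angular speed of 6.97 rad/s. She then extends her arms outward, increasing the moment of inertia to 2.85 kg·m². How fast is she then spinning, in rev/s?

ω₂ ≈ 0.502 rev/s

Angular momentum about the spin axis is conserved since the torque about it is zero.
ω₂ = I₁ω₁ / I₂ = (1.290)(6.97 rad/s) / (2.850) = 3.155 rad/s = 0.5021 rev/s.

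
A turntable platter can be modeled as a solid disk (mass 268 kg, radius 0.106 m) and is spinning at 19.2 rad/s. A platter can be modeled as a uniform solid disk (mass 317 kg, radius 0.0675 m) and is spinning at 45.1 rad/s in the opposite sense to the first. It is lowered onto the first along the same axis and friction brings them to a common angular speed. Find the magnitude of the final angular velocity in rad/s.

The coupling torques are internal; angular momentum about the shared axis is conserved.
Moments of inertia: I_A = ½(268)(0.106)² = 1.506 kg·m²; I_B = ½(317)(0.0675)² = 0.7222 kg·m².
Taking A's sense as positive: L = (1.506)(19.2) − (0.7222)(45.1) = -3.662 kg·m²·rad/s.
Combined I = 1.506 + 0.7222 = 2.228 kg·m².
ω_f = L / I = -3.662 / 2.228 = -1.644 rad/s.

|ω_f| ≈ 1.64 rad/s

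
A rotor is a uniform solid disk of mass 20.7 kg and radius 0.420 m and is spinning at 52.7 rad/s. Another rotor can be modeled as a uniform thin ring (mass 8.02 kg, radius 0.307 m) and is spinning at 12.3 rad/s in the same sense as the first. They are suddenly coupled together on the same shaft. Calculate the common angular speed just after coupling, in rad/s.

The coupling torques are internal; angular momentum about the shared axis is conserved.
Moments of inertia: I_A = ½(20.7)(0.420)² = 1.826 kg·m²; I_B = (8.02)(0.307)² = 0.7559 kg·m².
Taking A's sense as positive: L = (1.826)(52.7) + (0.7559)(12.3) = 105.5 kg·m²·rad/s.
Combined I = 1.826 + 0.7559 = 2.582 kg·m².
ω_f = L / I = 105.5 / 2.582 = 40.87 rad/s.

|ω_f| ≈ 40.9 rad/s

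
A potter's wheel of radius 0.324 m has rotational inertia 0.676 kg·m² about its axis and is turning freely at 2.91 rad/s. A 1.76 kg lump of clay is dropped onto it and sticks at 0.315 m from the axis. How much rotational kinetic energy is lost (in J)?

energy lost ≈ 0.588 J

The added mass arrives with no angular momentum about the axis, and any external torque about the axis is negligible, so the system's angular momentum is conserved.
Added inertia Σmr² = (1.76)(0.315)² = 0.1746 kg·m²; I_f = 0.6760 + 0.1746 = 0.8506 kg·m².
ω_f = I_p ω_i / I_f = (0.6760)(2.91) / 0.8506 = 2.313 rad/s.
KE_i = ½(0.6760)(2.910 rad/s)² = 2.862 J; KE_f = ½(0.8506)(2.313)² = 2.275 J.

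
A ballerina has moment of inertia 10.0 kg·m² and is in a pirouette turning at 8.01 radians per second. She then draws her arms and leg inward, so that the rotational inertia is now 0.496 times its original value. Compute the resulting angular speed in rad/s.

Angular momentum about the spin axis is conserved since the torque about it is zero.
I₂ = 0.496 × 10.0 = 4.960 kg·m².
ω₂ = I₁ω₁ / I₂ = (10.00)(8.01 rad/s) / (4.960) = 16.15 rad/s.

ω₂ ≈ 16.1 rad/s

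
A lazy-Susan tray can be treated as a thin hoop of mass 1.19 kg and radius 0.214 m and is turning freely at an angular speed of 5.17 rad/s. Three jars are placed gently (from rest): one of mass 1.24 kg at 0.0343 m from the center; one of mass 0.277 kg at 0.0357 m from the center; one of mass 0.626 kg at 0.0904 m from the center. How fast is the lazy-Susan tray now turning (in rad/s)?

ω_f ≈ 4.59 rad/s

The added mass arrives with no angular momentum about the center, and any external torque about the center is negligible, so the system's angular momentum is conserved.
I_p = (1.19)(0.214)² = 0.05450 kg·m².
Added inertia Σmr² = (1.24)(0.0343)² + (0.277)(0.0357)² + (0.626)(0.0904)² = 0.006928 kg·m²; I_f = 0.05450 + 0.006928 = 0.06142 kg·m².
ω_f = I_p ω_i / I_f = (0.05450)(5.17) / 0.06142 = 4.587 rad/s.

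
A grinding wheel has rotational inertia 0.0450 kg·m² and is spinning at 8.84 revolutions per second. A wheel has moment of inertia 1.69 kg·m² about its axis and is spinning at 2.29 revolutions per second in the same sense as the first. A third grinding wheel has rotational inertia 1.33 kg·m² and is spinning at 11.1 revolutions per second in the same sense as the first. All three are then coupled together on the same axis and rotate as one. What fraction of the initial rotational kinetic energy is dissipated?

fraction ≈ 0.330

The coupling torques are internal; angular momentum about the shared axis is conserved.
Taking A's sense as positive: L = (0.04500)(8.84) + (1.690)(2.29) + (1.330)(11.1) = 19.03 kg·m²·rev/s.
Combined I = 0.04500 + 1.690 + 1.330 = 3.065 kg·m².
ω_f = L / I = 19.03 / 3.065 = 6.209 rev/s.
KE_i = ½ΣIω² = 3479 J; KE_f = ½(3.065)(39.01)² = 2332 J.
Fraction dissipated = (KE_i − KE_f)/KE_i = 0.3296.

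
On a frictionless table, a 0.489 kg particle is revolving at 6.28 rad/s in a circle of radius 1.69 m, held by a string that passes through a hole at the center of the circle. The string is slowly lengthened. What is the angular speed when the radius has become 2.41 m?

ω₂ ≈ 3.09 rad/s

No torque about the axis ⇒ m r₁² ω₁ = m r₂² ω₂.
ω₂ = ω₁ (r₁/r₂)² = (6.28)(1.69/2.41)² = 3.088 rad/s.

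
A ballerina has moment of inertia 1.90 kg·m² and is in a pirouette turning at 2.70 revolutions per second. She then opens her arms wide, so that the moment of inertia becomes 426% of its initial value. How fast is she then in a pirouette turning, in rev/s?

Angular momentum about the spin axis is conserved since the torque about it is zero.
I₂ = 4.26 × 1.90 = 8.094 kg·m².
ω₂ = I₁ω₁ / I₂ = (1.900)(2.70 rev/s) / (8.094) = 0.6338 rev/s.

ω₂ ≈ 0.634 rev/s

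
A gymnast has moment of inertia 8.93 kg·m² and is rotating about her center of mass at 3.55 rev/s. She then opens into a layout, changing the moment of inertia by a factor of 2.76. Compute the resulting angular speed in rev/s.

Angular momentum about the spin axis is conserved since the torque about it is zero.
I₂ = 2.76 × 8.93 = 24.65 kg·m².
ω₂ = I₁ω₁ / I₂ = (8.930)(3.55 rev/s) / (24.65) = 1.286 rev/s.

ω₂ ≈ 1.29 rev/s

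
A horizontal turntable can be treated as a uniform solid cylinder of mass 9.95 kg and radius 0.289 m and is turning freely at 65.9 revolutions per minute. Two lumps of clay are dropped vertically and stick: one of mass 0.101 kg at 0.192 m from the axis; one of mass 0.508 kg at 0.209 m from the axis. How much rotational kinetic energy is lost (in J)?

energy lost ≈ 0.581 J

The added mass arrives with no angular momentum about the axis, and any external torque about the axis is negligible, so the system's angular momentum is conserved.
I_p = ½(9.95)(0.289)² = 0.4155 kg·m².
Added inertia Σmr² = (0.101)(0.192)² + (0.508)(0.209)² = 0.02591 kg·m²; I_f = 0.4155 + 0.02591 = 0.4414 kg·m².
ω_f = I_p ω_i / I_f = (0.4155)(65.9) / 0.4414 = 62.03 rpm.
KE_i = ½(0.4155)(6.901 rad/s)² = 9.894 J; KE_f = ½(0.4414)(6.496)² = 9.314 J.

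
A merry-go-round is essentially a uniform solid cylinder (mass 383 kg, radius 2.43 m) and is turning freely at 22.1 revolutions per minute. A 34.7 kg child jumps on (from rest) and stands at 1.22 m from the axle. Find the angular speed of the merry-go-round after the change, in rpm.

ω_f ≈ 21.1 rpm

The added mass arrives with no angular momentum about the axle, and any external torque about the axle is negligible, so the system's angular momentum is conserved.
I_p = ½(383)(2.43)² = 1131 kg·m².
Added inertia Σmr² = (34.7)(1.22)² = 51.65 kg·m²; I_f = 1131 + 51.65 = 1182 kg·m².
ω_f = I_p ω_i / I_f = (1131)(22.1) / 1182 = 21.13 rpm.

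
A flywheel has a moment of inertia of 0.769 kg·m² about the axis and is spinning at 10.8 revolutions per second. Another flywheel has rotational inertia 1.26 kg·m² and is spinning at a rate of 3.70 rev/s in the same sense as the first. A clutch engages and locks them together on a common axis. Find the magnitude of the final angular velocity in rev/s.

|ω_f| ≈ 6.39 rev/s

No external torque acts about the common axis, so total angular momentum is conserved.
Taking A's sense as positive: L = (0.7690)(10.8) + (1.260)(3.70) = 12.97 kg·m²·rev/s.
Combined I = 0.7690 + 1.260 = 2.029 kg·m².
ω_f = L / I = 12.97 / 2.029 = 6.391 rev/s.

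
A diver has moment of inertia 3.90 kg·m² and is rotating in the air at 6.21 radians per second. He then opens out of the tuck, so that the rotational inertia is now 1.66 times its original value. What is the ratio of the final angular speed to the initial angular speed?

Angular momentum about the spin axis is conserved since the torque about it is zero.
I₂ = 1.66 × 3.90 = 6.474 kg·m².
ω₂/ω₁ = I₁/I₂ = 3.900 / 6.474 = 0.6024.

ω₂/ω₁ ≈ 0.602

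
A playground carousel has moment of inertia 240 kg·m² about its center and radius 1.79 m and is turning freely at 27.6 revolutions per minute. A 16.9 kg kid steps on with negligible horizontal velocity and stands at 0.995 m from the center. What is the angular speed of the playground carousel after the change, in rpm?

ω_f ≈ 25.8 rpm

The added mass arrives with no angular momentum about the center, and any external torque about the center is negligible, so the system's angular momentum is conserved.
Added inertia Σmr² = (16.9)(0.995)² = 16.73 kg·m²; I_f = 240.0 + 16.73 = 256.7 kg·m².
ω_f = I_p ω_i / I_f = (240.0)(27.6) / 256.7 = 25.80 rpm.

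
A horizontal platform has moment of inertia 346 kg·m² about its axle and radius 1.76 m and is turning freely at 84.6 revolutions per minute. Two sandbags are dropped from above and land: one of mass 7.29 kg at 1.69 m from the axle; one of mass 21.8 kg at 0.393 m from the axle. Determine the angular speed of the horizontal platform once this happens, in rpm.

ω_f ≈ 79.1 rpm

No external torque acts about the axle; L_before = L_after.
Added inertia Σmr² = (7.29)(1.69)² + (21.8)(0.393)² = 24.19 kg·m²; I_f = 346.0 + 24.19 = 370.2 kg·m².
ω_f = I_p ω_i / I_f = (346.0)(84.6) / 370.2 = 79.07 rpm.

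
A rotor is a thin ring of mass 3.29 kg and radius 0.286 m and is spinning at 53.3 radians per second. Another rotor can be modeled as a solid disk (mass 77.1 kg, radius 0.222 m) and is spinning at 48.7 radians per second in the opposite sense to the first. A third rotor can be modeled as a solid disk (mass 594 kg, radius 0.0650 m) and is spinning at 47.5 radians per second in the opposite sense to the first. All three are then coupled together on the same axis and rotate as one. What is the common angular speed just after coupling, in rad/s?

|ω_f| ≈ 40.2 rad/s

No external torque acts about the common axis, so total angular momentum is conserved.
Moments of inertia: I_A = (3.29)(0.286)² = 0.2691 kg·m²; I_B = ½(77.1)(0.222)² = 1.900 kg·m²; I_C = ½(594)(0.0650)² = 1.255 kg·m².
Taking A's sense as positive: L = (0.2691)(53.3) − (1.900)(48.7) − (1.255)(47.5) = -137.8 kg·m²·rad/s.
Combined I = 0.2691 + 1.900 + 1.255 = 3.424 kg·m².
ω_f = L / I = -137.8 / 3.424 = -40.24 rad/s.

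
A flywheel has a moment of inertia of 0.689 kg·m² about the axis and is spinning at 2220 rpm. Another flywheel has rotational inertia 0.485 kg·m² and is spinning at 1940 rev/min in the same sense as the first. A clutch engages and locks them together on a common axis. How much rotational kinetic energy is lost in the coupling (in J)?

The coupling torques are internal; angular momentum about the shared axis is conserved.
Taking A's sense as positive: L = (0.6890)(2220) + (0.4850)(1940) = 2470 kg·m²·rpm.
Combined I = 0.6890 + 0.4850 = 1.174 kg·m².
ω_f = L / I = 2470 / 1.174 = 2104 rpm.
KE_i = ½ΣIω² = 28630 J; KE_f = ½(1.174)(220.4)² = 28510 J.

ΔKE lost ≈ 122 J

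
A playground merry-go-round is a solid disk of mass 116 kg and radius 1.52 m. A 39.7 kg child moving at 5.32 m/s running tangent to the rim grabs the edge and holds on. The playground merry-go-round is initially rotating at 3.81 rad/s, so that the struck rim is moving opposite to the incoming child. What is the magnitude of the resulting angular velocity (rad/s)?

About the axle the impulsive forces during the collision are internal, so angular momentum about that axis is conserved.
I_p = ½(116)(1.52)² = 134.0 kg·m². Taking the sense of the child's angular momentum as positive, L_{child} = m v R = (39.7)(5.32)(1.52) = 321.0 kg·m²/s.
L_i = −I_p ω_p + m v R = −(134.0)(3.81) + 321.0 = -189.5 kg·m²/s.
After sticking, I_f = I_p + m R² = 134.0 + (39.7)(1.52)² = 225.7 kg·m².
ω_f = L_i / I_f = -189.5 / 225.7 = -0.8396 rad/s.

|ω_f| ≈ 0.840 rad/s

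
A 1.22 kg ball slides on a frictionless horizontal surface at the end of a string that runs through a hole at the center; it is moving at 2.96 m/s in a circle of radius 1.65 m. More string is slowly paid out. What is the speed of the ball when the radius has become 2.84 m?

Central (radial) force ⇒ zero torque about the center ⇒ m v r is constant.
v₂ = v₁ r₁ / r₂ = (2.96)(1.65) / (2.84) = 1.720 m/s.

v₂ ≈ 1.72 m/s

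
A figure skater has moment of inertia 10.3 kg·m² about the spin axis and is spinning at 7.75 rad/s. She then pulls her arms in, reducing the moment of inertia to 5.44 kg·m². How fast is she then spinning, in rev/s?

Angular momentum about the spin axis is conserved since the torque about it is zero.
ω₂ = I₁ω₁ / I₂ = (10.30)(7.75 rad/s) / (5.440) = 14.67 rad/s = 2.335 rev/s.

ω₂ ≈ 2.34 rev/s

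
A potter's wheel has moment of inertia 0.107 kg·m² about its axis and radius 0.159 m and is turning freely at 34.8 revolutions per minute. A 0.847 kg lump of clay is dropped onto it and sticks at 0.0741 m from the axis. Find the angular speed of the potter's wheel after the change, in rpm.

The added mass arrives with no angular momentum about the axis, and any external torque about the axis is negligible, so the system's angular momentum is conserved.
Added inertia Σmr² = (0.847)(0.0741)² = 0.004651 kg·m²; I_f = 0.1070 + 0.004651 = 0.1117 kg·m².
ω_f = I_p ω_i / I_f = (0.1070)(34.8) / 0.1117 = 33.35 rpm.

ω_f ≈ 33.4 rpm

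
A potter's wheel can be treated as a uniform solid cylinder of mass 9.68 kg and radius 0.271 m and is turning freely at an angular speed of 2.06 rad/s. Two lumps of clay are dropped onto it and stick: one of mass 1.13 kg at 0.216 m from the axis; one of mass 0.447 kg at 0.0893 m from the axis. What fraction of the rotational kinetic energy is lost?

The added mass arrives with no angular momentum about the axis, and any external torque about the axis is negligible, so the system's angular momentum is conserved.
I_p = ½(9.68)(0.271)² = 0.3555 kg·m².
Added inertia Σmr² = (1.13)(0.216)² + (0.447)(0.0893)² = 0.05629 kg·m²; I_f = 0.3555 + 0.05629 = 0.4117 kg·m².
ω_f = I_p ω_i / I_f = (0.3555)(2.06) / 0.4117 = 1.778 rad/s.
KE_i = ½(0.3555)(2.060 rad/s)² = 0.7542 J; KE_f = ½(0.4117)(1.778)² = 0.6511 J.
Fraction lost = 0.1367.

fraction ≈ 0.137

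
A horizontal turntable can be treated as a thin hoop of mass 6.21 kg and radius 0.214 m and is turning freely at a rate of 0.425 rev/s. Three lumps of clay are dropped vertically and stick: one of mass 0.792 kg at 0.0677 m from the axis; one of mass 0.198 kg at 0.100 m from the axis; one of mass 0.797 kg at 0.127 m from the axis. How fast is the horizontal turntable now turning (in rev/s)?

The added mass arrives with no angular momentum about the axis, and any external torque about the axis is negligible, so the system's angular momentum is conserved.
I_p = (6.21)(0.214)² = 0.2844 kg·m².
Added inertia Σmr² = (0.792)(0.0677)² + (0.198)(0.100)² + (0.797)(0.127)² = 0.01846 kg·m²; I_f = 0.2844 + 0.01846 = 0.3029 kg·m².
ω_f = I_p ω_i / I_f = (0.2844)(0.425) / 0.3029 = 0.3991 rev/s.

ω_f ≈ 0.399 rev/s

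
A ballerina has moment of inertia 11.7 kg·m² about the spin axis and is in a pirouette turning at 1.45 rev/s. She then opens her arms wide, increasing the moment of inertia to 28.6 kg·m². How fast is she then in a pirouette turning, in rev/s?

No external torque acts about the spin axis, so angular momentum is conserved.
ω₂ = I₁ω₁ / I₂ = (11.70)(1.45 rev/s) / (28.60) = 0.5932 rev/s.

ω₂ ≈ 0.593 rev/s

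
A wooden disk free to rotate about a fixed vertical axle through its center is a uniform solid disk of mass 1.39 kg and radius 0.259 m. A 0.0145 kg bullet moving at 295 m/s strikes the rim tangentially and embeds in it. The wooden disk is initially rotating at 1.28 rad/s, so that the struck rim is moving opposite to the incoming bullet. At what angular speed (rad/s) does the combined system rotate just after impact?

|ω_f| ≈ 22.0 rad/s

The axle reaction passes through the axle and exerts no torque about it; angular momentum about the axle is conserved through the impact.
I_p = ½(1.39)(0.259)² = 0.04662 kg·m². Taking the sense of the bullet's angular momentum as positive, L_{bullet} = m v R = (0.0145)(295)(0.259) = 1.108 kg·m²/s.
L_i = −I_p ω_p + m v R = −(0.04662)(1.28) + 1.108 = 1.048 kg·m²/s.
After sticking, I_f = I_p + m R² = 0.04662 + (0.0145)(0.259)² = 0.04759 kg·m².
ω_f = L_i / I_f = 1.048 / 0.04759 = 22.02 rad/s.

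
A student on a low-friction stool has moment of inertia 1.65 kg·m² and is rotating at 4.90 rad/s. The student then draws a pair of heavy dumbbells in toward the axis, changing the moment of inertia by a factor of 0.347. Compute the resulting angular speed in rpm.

No external torque acts about the spin axis, so angular momentum is conserved.
I₂ = 0.347 × 1.65 = 0.5725 kg·m².
ω₂ = I₁ω₁ / I₂ = (1.650)(4.90 rad/s) / (0.5725) = 14.12 rad/s = 134.8 rpm.

ω₂ ≈ 135 rpm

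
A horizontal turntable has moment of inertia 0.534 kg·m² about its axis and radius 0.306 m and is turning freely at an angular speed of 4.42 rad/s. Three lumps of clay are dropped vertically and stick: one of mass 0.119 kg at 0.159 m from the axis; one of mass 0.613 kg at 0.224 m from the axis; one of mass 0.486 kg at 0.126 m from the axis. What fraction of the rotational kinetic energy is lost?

fraction ≈ 0.0721

No external torque acts about the axis; L_before = L_after.
Added inertia Σmr² = (0.119)(0.159)² + (0.613)(0.224)² + (0.486)(0.126)² = 0.04148 kg·m²; I_f = 0.5340 + 0.04148 = 0.5755 kg·m².
ω_f = I_p ω_i / I_f = (0.5340)(4.42) / 0.5755 = 4.101 rad/s.
KE_i = ½(0.5340)(4.420 rad/s)² = 5.216 J; KE_f = ½(0.5755)(4.101)² = 4.840 J.
Fraction lost = 0.07208.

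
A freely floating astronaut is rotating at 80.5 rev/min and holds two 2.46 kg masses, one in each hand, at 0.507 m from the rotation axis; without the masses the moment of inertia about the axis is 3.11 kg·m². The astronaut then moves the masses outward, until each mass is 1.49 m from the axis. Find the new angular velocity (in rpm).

Angular momentum about the spin axis is conserved since the torque about it is zero.
I₁ = 3.11 + 2(2.46)(0.507)² = 4.375 kg·m²; I₂ = 3.11 + 2(2.46)(1.49)² = 14.03 kg·m².
ω₂ = I₁ω₁ / I₂ = (4.375)(80.5 rpm) / (14.03) = 25.10 rpm.

ω₂ ≈ 25.1 rpm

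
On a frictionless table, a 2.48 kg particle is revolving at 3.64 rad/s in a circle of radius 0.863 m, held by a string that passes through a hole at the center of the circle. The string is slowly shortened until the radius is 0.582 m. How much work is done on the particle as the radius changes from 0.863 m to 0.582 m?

W ≈ 14.7 J

No torque about the axis ⇒ m r₁² ω₁ = m r₂² ω₂.
ω₂ = ω₁ (r₁/r₂)² = (3.64)(0.863/0.582)² = 8.003 rad/s.
W = ΔKE = ½m(v₂² − v₁²) = 14.67 J.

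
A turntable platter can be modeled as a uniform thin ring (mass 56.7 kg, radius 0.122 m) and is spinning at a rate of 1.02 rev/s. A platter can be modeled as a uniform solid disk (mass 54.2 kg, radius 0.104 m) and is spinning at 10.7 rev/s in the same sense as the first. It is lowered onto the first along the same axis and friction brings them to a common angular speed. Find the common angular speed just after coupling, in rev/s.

The coupling torques are internal; angular momentum about the shared axis is conserved.
Moments of inertia: I_A = (56.7)(0.122)² = 0.8439 kg·m²; I_B = ½(54.2)(0.104)² = 0.2931 kg·m².
Taking A's sense as positive: L = (0.8439)(1.02) + (0.2931)(10.7) = 3.997 kg·m²·rev/s.
Combined I = 0.8439 + 0.2931 = 1.137 kg·m².
ω_f = L / I = 3.997 / 1.137 = 3.515 rev/s.

|ω_f| ≈ 3.52 rev/s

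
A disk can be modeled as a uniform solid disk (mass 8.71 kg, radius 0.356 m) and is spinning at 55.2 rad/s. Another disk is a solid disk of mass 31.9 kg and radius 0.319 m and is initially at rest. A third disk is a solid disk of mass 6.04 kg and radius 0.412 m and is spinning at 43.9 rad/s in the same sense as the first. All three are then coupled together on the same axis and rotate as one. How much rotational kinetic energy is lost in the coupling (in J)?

The coupling torques are internal; angular momentum about the shared axis is conserved.
Moments of inertia: I_A = ½(8.71)(0.356)² = 0.5519 kg·m²; I_B = ½(31.9)(0.319)² = 1.623 kg·m²; I_C = ½(6.04)(0.412)² = 0.5126 kg·m².
Taking A's sense as positive: L = (0.5519)(55.2) + (0.5126)(43.9) = 52.97 kg·m²·rad/s.
Combined I = 0.5519 + 1.623 + 0.5126 = 2.688 kg·m².
ω_f = L / I = 52.97 / 2.688 = 19.71 rad/s.
KE_i = ½ΣIω² = 1335 J; KE_f = ½(2.688)(19.71)² = 522.0 J.

ΔKE lost ≈ 813 J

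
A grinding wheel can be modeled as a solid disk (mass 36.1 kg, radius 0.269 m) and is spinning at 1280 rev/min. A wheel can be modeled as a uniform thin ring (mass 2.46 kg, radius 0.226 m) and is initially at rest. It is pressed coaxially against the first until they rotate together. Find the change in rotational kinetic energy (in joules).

ΔKE ≈ -1030 J

The coupling torques are internal; angular momentum about the shared axis is conserved.
Moments of inertia: I_A = ½(36.1)(0.269)² = 1.306 kg·m²; I_B = (2.46)(0.226)² = 0.1256 kg·m².
Taking A's sense as positive: L = (1.306)(1280) = 1672 kg·m²·rpm.
Combined I = 1.306 + 0.1256 = 1.432 kg·m².
ω_f = L / I = 1672 / 1.432 = 1168 rpm.
KE_i = ½ΣIω² = 11730 J; KE_f = ½(1.432)(122.3)² = 10700 J.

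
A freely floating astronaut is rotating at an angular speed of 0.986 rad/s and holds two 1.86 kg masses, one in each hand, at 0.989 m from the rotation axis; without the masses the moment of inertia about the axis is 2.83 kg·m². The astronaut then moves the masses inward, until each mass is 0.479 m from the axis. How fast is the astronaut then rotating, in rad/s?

ω₂ ≈ 1.73 rad/s

No external torque acts about the spin axis, so angular momentum is conserved.
I₁ = 2.83 + 2(1.86)(0.989)² = 6.469 kg·m²; I₂ = 2.83 + 2(1.86)(0.479)² = 3.684 kg·m².
ω₂ = I₁ω₁ / I₂ = (6.469)(0.986 rad/s) / (3.684) = 1.732 rad/s.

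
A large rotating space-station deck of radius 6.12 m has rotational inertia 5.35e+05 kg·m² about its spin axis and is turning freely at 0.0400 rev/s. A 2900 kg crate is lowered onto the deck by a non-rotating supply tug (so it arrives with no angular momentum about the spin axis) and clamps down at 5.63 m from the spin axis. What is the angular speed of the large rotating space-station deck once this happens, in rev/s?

No external torque acts about the spin axis; L_before = L_after.
Added inertia Σmr² = (2900)(5.63)² = 91920 kg·m²; I_f = 5.350e+05 + 91920 = 6.269e+05 kg·m².
ω_f = I_p ω_i / I_f = (5.350e+05)(0.0400) / 6.269e+05 = 0.03414 rev/s.

ω_f ≈ 0.0341 rev/s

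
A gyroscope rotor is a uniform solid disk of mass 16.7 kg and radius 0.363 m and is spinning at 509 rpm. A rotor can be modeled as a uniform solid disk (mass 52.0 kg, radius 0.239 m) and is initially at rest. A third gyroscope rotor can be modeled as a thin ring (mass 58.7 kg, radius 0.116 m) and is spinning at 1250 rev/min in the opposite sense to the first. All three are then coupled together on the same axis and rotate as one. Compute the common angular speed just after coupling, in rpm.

No external torque acts about the common axis, so total angular momentum is conserved.
Moments of inertia: I_A = ½(16.7)(0.363)² = 1.100 kg·m²; I_B = ½(52.0)(0.239)² = 1.485 kg·m²; I_C = (58.7)(0.116)² = 0.7899 kg·m².
Taking A's sense as positive: L = (1.100)(509) − (0.7899)(1250) = -427.3 kg·m²·rpm.
Combined I = 1.100 + 1.485 + 0.7899 = 3.375 kg·m².
ω_f = L / I = -427.3 / 3.375 = -126.6 rpm.

|ω_f| ≈ 127 rpm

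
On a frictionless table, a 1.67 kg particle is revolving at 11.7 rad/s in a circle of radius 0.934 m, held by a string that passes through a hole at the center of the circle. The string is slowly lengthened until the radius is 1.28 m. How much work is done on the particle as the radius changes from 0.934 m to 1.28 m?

The constraining force is radial, so m r² ω about the center is conserved.
ω₂ = ω₁ (r₁/r₂)² = (11.7)(0.934/1.28)² = 6.230 rad/s.
W = ΔKE = ½m(v₂² − v₁²) = -46.62 J.

W ≈ -46.6 J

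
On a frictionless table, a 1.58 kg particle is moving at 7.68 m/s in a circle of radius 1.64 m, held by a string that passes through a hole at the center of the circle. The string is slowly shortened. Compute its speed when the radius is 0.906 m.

The only horizontal force on the mass is along the cord (radial), so it exerts no torque about the hole and angular momentum m v r is conserved.
v₂ = v₁ r₁ / r₂ = (7.68)(1.64) / (0.906) = 13.90 m/s.

v₂ ≈ 13.9 m/s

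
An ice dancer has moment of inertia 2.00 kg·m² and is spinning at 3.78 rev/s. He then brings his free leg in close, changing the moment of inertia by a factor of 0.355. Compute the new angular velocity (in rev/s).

Angular momentum about the spin axis is conserved since the torque about it is zero.
I₂ = 0.355 × 2.00 = 0.7100 kg·m².
ω₂ = I₁ω₁ / I₂ = (2.000)(3.78 rev/s) / (0.7100) = 10.65 rev/s.

ω₂ ≈ 10.6 rev/s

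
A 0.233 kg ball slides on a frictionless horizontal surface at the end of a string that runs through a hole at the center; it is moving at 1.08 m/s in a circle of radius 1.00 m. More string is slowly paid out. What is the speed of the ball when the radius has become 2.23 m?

The only horizontal force on the mass is along the cord (radial), so it exerts no torque about the hole and angular momentum m v r is conserved.
v₂ = v₁ r₁ / r₂ = (1.08)(1.00) / (2.23) = 0.4843 m/s.

v₂ ≈ 0.484 m/s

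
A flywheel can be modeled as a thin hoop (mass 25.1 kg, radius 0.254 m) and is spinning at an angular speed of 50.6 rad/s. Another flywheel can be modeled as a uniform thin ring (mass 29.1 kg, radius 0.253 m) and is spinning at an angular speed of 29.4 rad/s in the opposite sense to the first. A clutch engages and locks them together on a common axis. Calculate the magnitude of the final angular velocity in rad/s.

|ω_f| ≈ 7.80 rad/s

No external torque acts about the common axis, so total angular momentum is conserved.
Moments of inertia: I_A = (25.1)(0.254)² = 1.619 kg·m²; I_B = (29.1)(0.253)² = 1.863 kg·m².
Taking A's sense as positive: L = (1.619)(50.6) − (1.863)(29.4) = 27.18 kg·m²·rad/s.
Combined I = 1.619 + 1.863 = 3.482 kg·m².
ω_f = L / I = 27.18 / 3.482 = 7.805 rad/s.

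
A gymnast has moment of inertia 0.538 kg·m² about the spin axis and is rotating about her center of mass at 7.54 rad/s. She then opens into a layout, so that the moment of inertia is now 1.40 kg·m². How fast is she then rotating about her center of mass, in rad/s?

No external torque acts about the spin axis, so angular momentum is conserved.
ω₂ = I₁ω₁ / I₂ = (0.5380)(7.54 rad/s) / (1.400) = 2.898 rad/s.

ω₂ ≈ 2.90 rad/s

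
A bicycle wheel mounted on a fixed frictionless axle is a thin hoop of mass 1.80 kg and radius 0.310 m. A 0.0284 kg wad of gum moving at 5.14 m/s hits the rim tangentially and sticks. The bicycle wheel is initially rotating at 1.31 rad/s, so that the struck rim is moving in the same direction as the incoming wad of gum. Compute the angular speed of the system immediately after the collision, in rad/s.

About the axle the impulsive forces during the collision are internal, so angular momentum about that axis is conserved.
I_p = (1.80)(0.310)² = 0.1730 kg·m². Taking the sense of the wad of gum's angular momentum as positive, L_{wad} = m v R = (0.0284)(5.14)(0.310) = 0.04525 kg·m²/s.
L_i = +I_p ω_p + m v R = +(0.1730)(1.31) + 0.04525 = 0.2719 kg·m²/s.
After sticking, I_f = I_p + m R² = 0.1730 + (0.0284)(0.310)² = 0.1757 kg·m².
ω_f = L_i / I_f = 0.2719 / 0.1757 = 1.547 rad/s.

|ω_f| ≈ 1.55 rad/s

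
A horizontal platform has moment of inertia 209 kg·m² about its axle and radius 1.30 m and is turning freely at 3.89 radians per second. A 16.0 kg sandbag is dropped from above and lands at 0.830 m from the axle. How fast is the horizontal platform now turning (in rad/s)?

ω_f ≈ 3.70 rad/s

The added mass arrives with no angular momentum about the axle, and any external torque about the axle is negligible, so the system's angular momentum is conserved.
Added inertia Σmr² = (16.0)(0.830)² = 11.02 kg·m²; I_f = 209.0 + 11.02 = 220.0 kg·m².
ω_f = I_p ω_i / I_f = (209.0)(3.89) / 220.0 = 3.695 rad/s.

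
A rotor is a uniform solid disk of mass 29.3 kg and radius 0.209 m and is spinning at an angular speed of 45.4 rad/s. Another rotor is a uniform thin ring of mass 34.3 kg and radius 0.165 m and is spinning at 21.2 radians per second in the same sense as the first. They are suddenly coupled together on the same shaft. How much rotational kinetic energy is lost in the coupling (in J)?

The coupling torques are internal; angular momentum about the shared axis is conserved.
Moments of inertia: I_A = ½(29.3)(0.209)² = 0.6399 kg·m²; I_B = (34.3)(0.165)² = 0.9338 kg·m².
Taking A's sense as positive: L = (0.6399)(45.4) + (0.9338)(21.2) = 48.85 kg·m²·rad/s.
Combined I = 0.6399 + 0.9338 = 1.574 kg·m².
ω_f = L / I = 48.85 / 1.574 = 31.04 rad/s.
KE_i = ½ΣIω² = 869.3 J; KE_f = ½(1.574)(31.04)² = 758.2 J.

ΔKE lost ≈ 111 J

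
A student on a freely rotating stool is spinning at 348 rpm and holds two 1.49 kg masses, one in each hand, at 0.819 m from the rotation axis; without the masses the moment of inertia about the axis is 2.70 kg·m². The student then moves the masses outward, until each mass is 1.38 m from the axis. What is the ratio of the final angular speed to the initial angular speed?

With no external torque about the axis, L is conserved: I₁ω₁ = I₂ω₂.
I₁ = 2.70 + 2(1.49)(0.819)² = 4.699 kg·m²; I₂ = 2.70 + 2(1.49)(1.38)² = 8.375 kg·m².
ω₂/ω₁ = I₁/I₂ = 4.699 / 8.375 = 0.5611.

ω₂/ω₁ ≈ 0.561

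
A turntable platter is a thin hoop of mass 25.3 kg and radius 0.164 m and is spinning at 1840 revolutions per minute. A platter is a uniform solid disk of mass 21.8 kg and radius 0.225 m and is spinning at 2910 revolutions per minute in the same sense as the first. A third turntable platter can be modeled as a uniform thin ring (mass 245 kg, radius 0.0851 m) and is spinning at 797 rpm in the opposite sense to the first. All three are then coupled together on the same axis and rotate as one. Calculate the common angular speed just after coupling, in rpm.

The coupling torques are internal; angular momentum about the shared axis is conserved.
Moments of inertia: I_A = (25.3)(0.164)² = 0.6805 kg·m²; I_B = ½(21.8)(0.225)² = 0.5518 kg·m²; I_C = (245)(0.0851)² = 1.774 kg·m².
Taking A's sense as positive: L = (0.6805)(1840) + (0.5518)(2910) − (1.774)(797) = 1444 kg·m²·rpm.
Combined I = 0.6805 + 0.5518 + 1.774 = 3.007 kg·m².
ω_f = L / I = 1444 / 3.007 = 480.2 rpm.

|ω_f| ≈ 480 rpm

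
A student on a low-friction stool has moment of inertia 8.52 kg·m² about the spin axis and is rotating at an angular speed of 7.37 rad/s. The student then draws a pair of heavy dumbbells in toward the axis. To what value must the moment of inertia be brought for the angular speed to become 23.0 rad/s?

Angular momentum about the spin axis is conserved since the torque about it is zero.
I₂ = I₁ω₁ / ω₂ = (8.52)(7.37) / (23.0) = 2.730 kg·m².

I₂ ≈ 2.73 kg·m²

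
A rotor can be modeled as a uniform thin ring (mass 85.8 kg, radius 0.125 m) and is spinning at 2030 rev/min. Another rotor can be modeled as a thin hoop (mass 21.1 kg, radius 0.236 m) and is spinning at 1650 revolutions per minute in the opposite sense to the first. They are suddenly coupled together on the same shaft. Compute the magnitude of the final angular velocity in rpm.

No external torque acts about the common axis, so total angular momentum is conserved.
Moments of inertia: I_A = (85.8)(0.125)² = 1.341 kg·m²; I_B = (21.1)(0.236)² = 1.175 kg·m².
Taking A's sense as positive: L = (1.341)(2030) − (1.175)(1650) = 782.4 kg·m²·rpm.
Combined I = 1.341 + 1.175 = 2.516 kg·m².
ω_f = L / I = 782.4 / 2.516 = 311.0 rpm.

|ω_f| ≈ 311 rpm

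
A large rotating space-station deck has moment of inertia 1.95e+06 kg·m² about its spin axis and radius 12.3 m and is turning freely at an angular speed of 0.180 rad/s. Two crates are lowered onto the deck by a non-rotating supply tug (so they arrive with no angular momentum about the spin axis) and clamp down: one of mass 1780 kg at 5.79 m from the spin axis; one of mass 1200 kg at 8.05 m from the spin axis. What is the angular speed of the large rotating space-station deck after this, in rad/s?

The added mass arrives with no angular momentum about the spin axis, and any external torque about the spin axis is negligible, so the system's angular momentum is conserved.
Added inertia Σmr² = (1780)(5.79)² + (1200)(8.05)² = 1.374e+05 kg·m²; I_f = 1.950e+06 + 1.374e+05 = 2.087e+06 kg·m².
ω_f = I_p ω_i / I_f = (1.950e+06)(0.180) / 2.087e+06 = 0.1681 rad/s.

ω_f ≈ 0.168 rad/s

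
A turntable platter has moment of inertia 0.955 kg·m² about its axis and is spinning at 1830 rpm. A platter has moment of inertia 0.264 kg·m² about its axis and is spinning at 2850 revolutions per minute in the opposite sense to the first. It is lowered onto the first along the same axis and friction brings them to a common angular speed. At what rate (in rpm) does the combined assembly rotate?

|ω_f| ≈ 816 rpm

No external torque acts about the common axis, so total angular momentum is conserved.
Taking A's sense as positive: L = (0.9550)(1830) − (0.2640)(2850) = 995.2 kg·m²·rpm.
Combined I = 0.9550 + 0.2640 = 1.219 kg·m².
ω_f = L / I = 995.2 / 1.219 = 816.4 rpm.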